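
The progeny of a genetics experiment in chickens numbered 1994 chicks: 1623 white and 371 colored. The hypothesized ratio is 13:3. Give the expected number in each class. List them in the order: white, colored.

Total ratio parts = 16. Expected numbers out of 1994:
  white: 1994 × 13/16 = 1620.125
  colored: 1994 × 3/16 = 373.875

1620.125, 373.875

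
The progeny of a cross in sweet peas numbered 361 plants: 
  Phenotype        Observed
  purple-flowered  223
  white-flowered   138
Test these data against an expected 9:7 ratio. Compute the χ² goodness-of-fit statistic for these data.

4.474

Expected counts for N = 361 under a 9:7 ratio (total parts = 16):
  purple-flowered: 361 × 9/16 = 203.0625
  white-flowered: 361 × 7/16 = 157.9375
χ² = Σ (O − E)² / E
  purple-flowered: (223 − 203.0625)² / 203.0625 = 1.9575
  white-flowered: (138 − 157.9375)² / 157.9375 = 2.5168
χ² = 1.9575 + 2.5168 = 4.4743 ≈ 4.474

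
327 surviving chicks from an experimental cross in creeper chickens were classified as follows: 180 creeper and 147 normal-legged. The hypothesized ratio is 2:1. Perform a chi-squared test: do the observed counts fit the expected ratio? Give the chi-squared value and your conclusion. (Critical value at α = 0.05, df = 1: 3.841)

19.872; not consistent

The 2:1 ratio has 3 parts, so with N = 327 the expected counts are:
  creeper: 327 × 2/3 = 218
  normal-legged: 327 × 1/3 = 109
χ² = Σ (O − E)² / E
  creeper: (180 − 218)² / 218 = 6.6239
  normal-legged: (147 − 109)² / 109 = 13.2477
χ² = 6.6239 + 13.2477 = 19.8716 ≈ 19.872
Degrees of freedom = 2 − 1 = 1; critical value at α = 0.05 is 3.841.
Since 19.872 > 3.841, we reject the null hypothesis — the data do not fit the 2:1 ratio.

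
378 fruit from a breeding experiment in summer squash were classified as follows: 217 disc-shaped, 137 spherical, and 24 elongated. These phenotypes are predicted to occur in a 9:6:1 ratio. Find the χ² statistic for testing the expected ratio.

Under the 9:6:1 hypothesis (Σ ratio = 16, N = 378):
  disc-shaped: 378 × 9/16 = 212.625
  spherical: 378 × 6/16 = 141.75
  elongated: 378 × 1/16 = 23.625
χ² = Σ (O − E)² / E
  disc-shaped: (217 − 212.625)² / 212.625 = 0.0900
  spherical: (137 − 141.75)² / 141.75 = 0.1592
  elongated: (24 − 23.625)² / 23.625 = 0.0060
χ² = 0.0900 + 0.1592 + 0.0060 = 0.2552 ≈ 0.255

0.255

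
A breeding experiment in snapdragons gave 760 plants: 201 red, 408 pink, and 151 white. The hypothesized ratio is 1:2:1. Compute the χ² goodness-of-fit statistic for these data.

Expected counts for N = 760 under a 1:2:1 ratio (total parts = 4):
  red: 760 × 1/4 = 190
  pink: 760 × 2/4 = 380
  white: 760 × 1/4 = 190
χ² = Σ (O − E)² / E
  red: (201 − 190)² / 190 = 0.6368
  pink: (408 − 380)² / 380 = 2.0632
  white: (151 − 190)² / 190 = 8.0053
χ² = 0.6368 + 2.0632 + 8.0053 = 10.7053 ≈ 10.705

10.705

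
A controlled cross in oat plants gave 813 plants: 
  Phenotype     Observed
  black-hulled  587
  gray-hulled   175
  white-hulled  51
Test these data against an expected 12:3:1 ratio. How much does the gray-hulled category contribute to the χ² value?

3.340

Under the 12:3:1 hypothesis (Σ ratio = 16, N = 813):
  black-hulled: 813 × 12/16 = 609.75
  gray-hulled: 813 × 3/16 = 152.4375
  white-hulled: 813 × 1/16 = 50.8125
Contribution of gray-hulled: (175 − 152.4375)² / 152.4375 = 3.3395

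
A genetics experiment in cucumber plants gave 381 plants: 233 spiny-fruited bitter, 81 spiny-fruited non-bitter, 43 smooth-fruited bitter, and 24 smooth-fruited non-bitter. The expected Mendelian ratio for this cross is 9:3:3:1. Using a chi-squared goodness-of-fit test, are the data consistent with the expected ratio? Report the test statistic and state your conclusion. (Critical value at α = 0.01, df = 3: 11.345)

14.231; not consistent

The 9:3:3:1 ratio has 16 parts, so with N = 381 the expected counts are:
  spiny-fruited bitter: 381 × 9/16 = 214.3125
  spiny-fruited non-bitter: 381 × 3/16 = 71.4375
  smooth-fruited bitter: 381 × 3/16 = 71.4375
  smooth-fruited non-bitter: 381 × 1/16 = 23.8125
χ² = Σ (O − E)² / E
  spiny-fruited bitter: (233 − 214.3125)² / 214.3125 = 1.6295
  spiny-fruited non-bitter: (81 − 71.4375)² / 71.4375 = 1.2800
  smooth-fruited bitter: (43 − 71.4375)² / 71.4375 = 11.3203
  smooth-fruited non-bitter: (24 − 23.8125)² / 23.8125 = 0.0015
χ² = 1.6295 + 1.2800 + 11.3203 + 0.0015 = 14.2313 ≈ 14.231
Degrees of freedom = 4 − 1 = 3; critical value at α = 0.01 is 11.345.
Since 14.231 > 11.345, we reject the null hypothesis — the data do not fit the 9:3:3:1 ratio.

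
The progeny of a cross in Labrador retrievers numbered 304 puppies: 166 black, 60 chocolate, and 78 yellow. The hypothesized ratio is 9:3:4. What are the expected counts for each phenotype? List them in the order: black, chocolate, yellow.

Expected counts for N = 304 under a 9:3:4 ratio (total parts = 16):
  black: 304 × 9/16 = 171
  chocolate: 304 × 3/16 = 57
  yellow: 304 × 4/16 = 76

171, 57, 76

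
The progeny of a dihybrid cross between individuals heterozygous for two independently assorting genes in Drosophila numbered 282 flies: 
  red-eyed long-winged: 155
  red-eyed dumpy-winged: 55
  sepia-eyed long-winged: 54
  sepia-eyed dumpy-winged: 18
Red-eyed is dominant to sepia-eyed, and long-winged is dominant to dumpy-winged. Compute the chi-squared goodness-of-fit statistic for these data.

A dihybrid F₂ with independent assortment and complete dominance at both loci gives a 9:3:3:1 phenotypic ratio.
Under the 9:3:3:1 hypothesis (Σ ratio = 16, N = 282):
  red-eyed long-winged: 282 × 9/16 = 158.625
  red-eyed dumpy-winged: 282 × 3/16 = 52.875
  sepia-eyed long-winged: 282 × 3/16 = 52.875
  sepia-eyed dumpy-winged: 282 × 1/16 = 17.625
χ² = Σ (O − E)² / E
  red-eyed long-winged: (155 − 158.625)² / 158.625 = 0.0828
  red-eyed dumpy-winged: (55 − 52.875)² / 52.875 = 0.0854
  sepia-eyed long-winged: (54 − 52.875)² / 52.875 = 0.0239
  sepia-eyed dumpy-winged: (18 − 17.625)² / 17.625 = 0.0080
χ² = 0.0828 + 0.0854 + 0.0239 + 0.0080 = 0.2001 ≈ 0.200

0.200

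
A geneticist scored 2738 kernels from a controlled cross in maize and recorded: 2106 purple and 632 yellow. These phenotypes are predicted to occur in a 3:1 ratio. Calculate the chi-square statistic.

5.369

The 3:1 ratio has 4 parts, so with N = 2738 the expected counts are:
  purple: 2738 × 3/4 = 2053.5
  yellow: 2738 × 1/4 = 684.5
χ² = Σ (O − E)² / E
  purple: (2106 − 2053.5)² / 2053.5 = 1.3422
  yellow: (632 − 684.5)² / 684.5 = 4.0267
χ² = 1.3422 + 4.0267 = 5.3689 ≈ 5.369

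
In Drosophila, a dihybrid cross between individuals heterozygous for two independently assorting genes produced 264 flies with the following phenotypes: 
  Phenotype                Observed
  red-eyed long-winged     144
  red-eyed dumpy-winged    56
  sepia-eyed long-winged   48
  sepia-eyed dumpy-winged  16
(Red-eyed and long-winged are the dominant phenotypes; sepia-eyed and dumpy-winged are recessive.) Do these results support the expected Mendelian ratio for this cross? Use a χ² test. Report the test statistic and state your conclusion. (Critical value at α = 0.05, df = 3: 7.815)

A dihybrid F₂ with independent assortment and complete dominance at both loci gives a 9:3:3:1 phenotypic ratio.
Under the 9:3:3:1 hypothesis (Σ ratio = 16, N = 264):
  red-eyed long-winged: 264 × 9/16 = 148.5
  red-eyed dumpy-winged: 264 × 3/16 = 49.5
  sepia-eyed long-winged: 264 × 3/16 = 49.5
  sepia-eyed dumpy-winged: 264 × 1/16 = 16.5
χ² = Σ (O − E)² / E
  red-eyed long-winged: (144 − 148.5)² / 148.5 = 0.1364
  red-eyed dumpy-winged: (56 − 49.5)² / 49.5 = 0.8535
  sepia-eyed long-winged: (48 − 49.5)² / 49.5 = 0.0455
  sepia-eyed dumpy-winged: (16 − 16.5)² / 16.5 = 0.0152
χ² = 0.1364 + 0.8535 + 0.0455 + 0.0152 = 1.0506 ≈ 1.051
Degrees of freedom = 4 − 1 = 3; critical value at α = 0.05 is 7.815.
Since 1.051 < 7.815, we fail to reject the null hypothesis — the data are consistent with the 9:3:3:1 ratio.

1.051; consistent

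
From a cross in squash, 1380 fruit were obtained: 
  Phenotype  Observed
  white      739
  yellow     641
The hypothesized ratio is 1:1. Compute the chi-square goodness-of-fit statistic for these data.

6.959

Total ratio parts = 2. Expected numbers out of 1380:
  white: 1380 × 1/2 = 690
  yellow: 1380 × 1/2 = 690
χ² = Σ (O − E)² / E
  white: (739 − 690)² / 690 = 3.4797
  yellow: (641 − 690)² / 690 = 3.4797
χ² = 3.4797 + 3.4797 = 6.9594 ≈ 6.959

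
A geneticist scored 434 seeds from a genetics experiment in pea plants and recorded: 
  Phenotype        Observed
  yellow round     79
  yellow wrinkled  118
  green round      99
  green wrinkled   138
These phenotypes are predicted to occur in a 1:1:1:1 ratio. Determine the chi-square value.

Total ratio parts = 4. Expected numbers out of 434:
  yellow round: 434 × 1/4 = 108.5
  yellow wrinkled: 434 × 1/4 = 108.5
  green round: 434 × 1/4 = 108.5
  green wrinkled: 434 × 1/4 = 108.5
χ² = Σ (O − E)² / E
  yellow round: (79 − 108.5)² / 108.5 = 8.0207
  yellow wrinkled: (118 − 108.5)² / 108.5 = 0.8318
  green round: (99 − 108.5)² / 108.5 = 0.8318
  green wrinkled: (138 − 108.5)² / 108.5 = 8.0207
χ² = 8.0207 + 0.8318 + 0.8318 + 8.0207 = 17.705

17.705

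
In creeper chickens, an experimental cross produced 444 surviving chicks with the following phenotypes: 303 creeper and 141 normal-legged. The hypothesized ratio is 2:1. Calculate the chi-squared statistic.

Expected counts for N = 444 under a 2:1 ratio (total parts = 3):
  creeper: 444 × 2/3 = 296
  normal-legged: 444 × 1/3 = 148
χ² = Σ (O − E)² / E
  creeper: (303 − 296)² / 296 = 0.1655
  normal-legged: (141 − 148)² / 148 = 0.3311
χ² = 0.1655 + 0.3311 = 0.4966 ≈ 0.497

0.497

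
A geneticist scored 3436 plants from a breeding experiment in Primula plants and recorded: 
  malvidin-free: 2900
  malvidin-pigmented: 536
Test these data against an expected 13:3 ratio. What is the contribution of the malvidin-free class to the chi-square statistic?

The 13:3 ratio has 16 parts, so with N = 3436 the expected counts are:
  malvidin-free: 3436 × 13/16 = 2791.75
  malvidin-pigmented: 3436 × 3/16 = 644.25
Contribution of malvidin-free: (2900 − 2791.75)² / 2791.75 = 4.1974

4.197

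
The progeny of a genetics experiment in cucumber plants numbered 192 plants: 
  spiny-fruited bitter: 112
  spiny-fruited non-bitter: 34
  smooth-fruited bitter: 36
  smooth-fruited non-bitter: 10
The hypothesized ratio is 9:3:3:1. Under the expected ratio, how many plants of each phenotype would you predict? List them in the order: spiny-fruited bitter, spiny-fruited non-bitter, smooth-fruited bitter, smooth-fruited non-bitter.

The 9:3:3:1 ratio has 16 parts, so with N = 192 the expected counts are:
  spiny-fruited bitter: 192 × 9/16 = 108
  spiny-fruited non-bitter: 192 × 3/16 = 36
  smooth-fruited bitter: 192 × 3/16 = 36
  smooth-fruited non-bitter: 192 × 1/16 = 12

108, 36, 36, 12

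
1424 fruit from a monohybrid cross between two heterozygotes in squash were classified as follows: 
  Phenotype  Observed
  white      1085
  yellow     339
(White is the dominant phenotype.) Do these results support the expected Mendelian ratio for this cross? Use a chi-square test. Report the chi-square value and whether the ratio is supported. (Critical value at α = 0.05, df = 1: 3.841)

For a monohybrid cross between heterozygotes with complete dominance, the expected phenotypic ratio is 3:1.
Total ratio parts = 4. Expected numbers out of 1424:
  white: 1424 × 3/4 = 1068
  yellow: 1424 × 1/4 = 356
χ² = Σ (O − E)² / E
  white: (1085 − 1068)² / 1068 = 0.2706
  yellow: (339 − 356)² / 356 = 0.8118
χ² = 0.2706 + 0.8118 = 1.0824 ≈ 1.082
Degrees of freedom = 2 − 1 = 1; critical value at α = 0.05 is 3.841.
Since 1.082 < 3.841, we fail to reject the null hypothesis — the data are consistent with the 3:1 ratio.

1.082; consistent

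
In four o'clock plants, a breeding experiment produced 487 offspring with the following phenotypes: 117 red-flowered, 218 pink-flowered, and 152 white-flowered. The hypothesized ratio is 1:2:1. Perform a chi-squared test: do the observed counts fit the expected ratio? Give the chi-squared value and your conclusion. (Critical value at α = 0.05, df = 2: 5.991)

The 1:2:1 ratio has 4 parts, so with N = 487 the expected counts are:
  red-flowered: 487 × 1/4 = 121.75
  pink-flowered: 487 × 2/4 = 243.5
  white-flowered: 487 × 1/4 = 121.75
χ² = Σ (O − E)² / E
  red-flowered: (117 − 121.75)² / 121.75 = 0.1853
  pink-flowered: (218 − 243.5)² / 243.5 = 2.6704
  white-flowered: (152 − 121.75)² / 121.75 = 7.5159
χ² = 0.1853 + 2.6704 + 7.5159 = 10.3716 ≈ 10.372
Degrees of freedom = 3 − 1 = 2; critical value at α = 0.05 is 5.991.
Since 10.372 > 5.991, we reject the null hypothesis — the data do not fit the 1:2:1 ratio.

10.372; not consistent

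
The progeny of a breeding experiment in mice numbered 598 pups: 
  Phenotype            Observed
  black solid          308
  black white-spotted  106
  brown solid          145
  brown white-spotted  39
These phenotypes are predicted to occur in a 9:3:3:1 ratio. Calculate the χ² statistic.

Under the 9:3:3:1 hypothesis (Σ ratio = 16, N = 598):
  black solid: 598 × 9/16 = 336.375
  black white-spotted: 598 × 3/16 = 112.125
  brown solid: 598 × 3/16 = 112.125
  brown white-spotted: 598 × 1/16 = 37.375
χ² = Σ (O − E)² / E
  black solid: (308 − 336.375)² / 336.375 = 2.3936
  black white-spotted: (106 − 112.125)² / 112.125 = 0.3346
  brown solid: (145 − 112.125)² / 112.125 = 9.6389
  brown white-spotted: (39 − 37.375)² / 37.375 = 0.0707
χ² = 2.3936 + 0.3346 + 9.6389 + 0.0707 = 12.4378 ≈ 12.438

12.438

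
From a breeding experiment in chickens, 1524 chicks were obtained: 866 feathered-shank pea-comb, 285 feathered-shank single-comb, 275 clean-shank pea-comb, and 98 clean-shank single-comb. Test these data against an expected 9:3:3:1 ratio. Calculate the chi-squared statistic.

Under the 9:3:3:1 hypothesis (Σ ratio = 16, N = 1524):
  feathered-shank pea-comb: 1524 × 9/16 = 857.25
  feathered-shank single-comb: 1524 × 3/16 = 285.75
  clean-shank pea-comb: 1524 × 3/16 = 285.75
  clean-shank single-comb: 1524 × 1/16 = 95.25
χ² = Σ (O − E)² / E
  feathered-shank pea-comb: (866 − 857.25)² / 857.25 = 0.0893
  feathered-shank single-comb: (285 − 285.75)² / 285.75 = 0.0020
  clean-shank pea-comb: (275 − 285.75)² / 285.75 = 0.4044
  clean-shank single-comb: (98 − 95.25)² / 95.25 = 0.0794
χ² = 0.0893 + 0.0020 + 0.4044 + 0.0794 = 0.5751 ≈ 0.575

0.575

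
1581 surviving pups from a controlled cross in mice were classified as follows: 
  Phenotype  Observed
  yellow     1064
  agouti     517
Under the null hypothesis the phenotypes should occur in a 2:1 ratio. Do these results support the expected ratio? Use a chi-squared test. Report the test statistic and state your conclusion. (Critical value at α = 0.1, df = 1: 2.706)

Total ratio parts = 3. Expected numbers out of 1581:
  yellow: 1581 × 2/3 = 1054
  agouti: 1581 × 1/3 = 527
χ² = Σ (O − E)² / E
  yellow: (1064 − 1054)² / 1054 = 0.0949
  agouti: (517 − 527)² / 527 = 0.1898
χ² = 0.0949 + 0.1898 = 0.2847 ≈ 0.285
Degrees of freedom = 2 − 1 = 1; critical value at α = 0.1 is 2.706.
Since 0.285 < 2.706, we fail to reject the null hypothesis — the data are consistent with the 2:1 ratio.

0.285; consistent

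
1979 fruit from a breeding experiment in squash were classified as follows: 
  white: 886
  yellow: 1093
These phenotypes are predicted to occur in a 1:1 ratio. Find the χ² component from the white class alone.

Total ratio parts = 2. Expected numbers out of 1979:
  white: 1979 × 1/2 = 989.5
  yellow: 1979 × 1/2 = 989.5
Contribution of white: (886 − 989.5)² / 989.5 = 10.8259

10.826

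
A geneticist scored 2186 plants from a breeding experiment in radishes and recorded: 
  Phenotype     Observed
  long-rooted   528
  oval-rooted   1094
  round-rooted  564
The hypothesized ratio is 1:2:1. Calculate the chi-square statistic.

1.188

Under the 1:2:1 hypothesis (Σ ratio = 4, N = 2186):
  long-rooted: 2186 × 1/4 = 546.5
  oval-rooted: 2186 × 2/4 = 1093
  round-rooted: 2186 × 1/4 = 546.5
χ² = Σ (O − E)² / E
  long-rooted: (528 − 546.5)² / 546.5 = 0.6263
  oval-rooted: (1094 − 1093)² / 1093 = 0.0009
  round-rooted: (564 − 546.5)² / 546.5 = 0.5604
χ² = 0.6263 + 0.0009 + 0.5604 = 1.1876 ≈ 1.188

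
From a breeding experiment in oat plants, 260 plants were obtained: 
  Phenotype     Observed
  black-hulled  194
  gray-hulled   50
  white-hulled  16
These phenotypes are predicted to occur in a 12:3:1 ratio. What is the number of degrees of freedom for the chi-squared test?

A goodness-of-fit test with 3 phenotype classes has df = 3 − 1 = 2.

2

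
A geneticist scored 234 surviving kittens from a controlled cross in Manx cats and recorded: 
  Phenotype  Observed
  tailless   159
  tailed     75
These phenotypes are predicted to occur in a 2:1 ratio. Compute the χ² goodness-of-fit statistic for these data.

Under the 2:1 hypothesis (Σ ratio = 3, N = 234):
  tailless: 234 × 2/3 = 156
  tailed: 234 × 1/3 = 78
χ² = Σ (O − E)² / E
  tailless: (159 − 156)² / 156 = 0.0577
  tailed: (75 − 78)² / 78 = 0.1154
χ² = 0.0577 + 0.1154 = 0.1731 ≈ 0.173

0.173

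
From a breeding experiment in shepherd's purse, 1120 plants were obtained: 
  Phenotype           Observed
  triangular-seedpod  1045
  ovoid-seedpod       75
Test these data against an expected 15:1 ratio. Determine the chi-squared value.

0.381

Expected counts for N = 1120 under a 15:1 ratio (total parts = 16):
  triangular-seedpod: 1120 × 15/16 = 1050
  ovoid-seedpod: 1120 × 1/16 = 70
χ² = Σ (O − E)² / E
  triangular-seedpod: (1045 − 1050)² / 1050 = 0.0238
  ovoid-seedpod: (75 − 70)² / 70 = 0.3571
χ² = 0.0238 + 0.3571 = 0.3809 ≈ 0.381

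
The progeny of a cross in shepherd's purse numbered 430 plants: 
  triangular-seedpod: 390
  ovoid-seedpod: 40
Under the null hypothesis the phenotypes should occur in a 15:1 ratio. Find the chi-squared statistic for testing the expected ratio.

6.837

The 15:1 ratio has 16 parts, so with N = 430 the expected counts are:
  triangular-seedpod: 430 × 15/16 = 403.125
  ovoid-seedpod: 430 × 1/16 = 26.875
χ² = Σ (O − E)² / E
  triangular-seedpod: (390 − 403.125)² / 403.125 = 0.4273
  ovoid-seedpod: (40 − 26.875)² / 26.875 = 6.4099
χ² = 0.4273 + 6.4099 = 6.8372 ≈ 6.837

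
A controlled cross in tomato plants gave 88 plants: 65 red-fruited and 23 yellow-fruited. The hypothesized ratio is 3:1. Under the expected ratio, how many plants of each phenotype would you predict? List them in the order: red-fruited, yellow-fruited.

66, 22

Expected counts for N = 88 under a 3:1 ratio (total parts = 4):
  red-fruited: 88 × 3/4 = 66
  yellow-fruited: 88 × 1/4 = 22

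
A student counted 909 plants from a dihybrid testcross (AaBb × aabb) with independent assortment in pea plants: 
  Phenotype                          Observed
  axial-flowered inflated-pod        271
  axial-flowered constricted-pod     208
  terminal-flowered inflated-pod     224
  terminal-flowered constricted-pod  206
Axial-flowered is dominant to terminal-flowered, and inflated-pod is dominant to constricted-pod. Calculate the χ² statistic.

12.087

A dihybrid testcross with independent assortment gives a 1:1:1:1 ratio.
The 1:1:1:1 ratio has 4 parts, so with N = 909 the expected counts are:
  axial-flowered inflated-pod: 909 × 1/4 = 227.25
  axial-flowered constricted-pod: 909 × 1/4 = 227.25
  terminal-flowered inflated-pod: 909 × 1/4 = 227.25
  terminal-flowered constricted-pod: 909 × 1/4 = 227.25
χ² = Σ (O − E)² / E
  axial-flowered inflated-pod: (271 − 227.25)² / 227.25 = 8.4227
  axial-flowered constricted-pod: (208 − 227.25)² / 227.25 = 1.6306
  terminal-flowered inflated-pod: (224 − 227.25)² / 227.25 = 0.0465
  terminal-flowered constricted-pod: (206 − 227.25)² / 227.25 = 1.9871
χ² = 8.4227 + 1.6306 + 0.0465 + 1.9871 = 12.0869 ≈ 12.087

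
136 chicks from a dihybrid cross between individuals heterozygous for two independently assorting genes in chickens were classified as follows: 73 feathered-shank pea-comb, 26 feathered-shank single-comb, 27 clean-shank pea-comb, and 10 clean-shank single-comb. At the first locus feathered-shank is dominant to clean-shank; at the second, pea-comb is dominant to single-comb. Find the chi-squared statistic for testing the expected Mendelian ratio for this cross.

0.523

A dihybrid F₂ with independent assortment and complete dominance at both loci gives a 9:3:3:1 phenotypic ratio.
Expected counts for N = 136 under a 9:3:3:1 ratio (total parts = 16):
  feathered-shank pea-comb: 136 × 9/16 = 76.5
  feathered-shank single-comb: 136 × 3/16 = 25.5
  clean-shank pea-comb: 136 × 3/16 = 25.5
  clean-shank single-comb: 136 × 1/16 = 8.5
χ² = Σ (O − E)² / E
  feathered-shank pea-comb: (73 − 76.5)² / 76.5 = 0.1601
  feathered-shank single-comb: (26 − 25.5)² / 25.5 = 0.0098
  clean-shank pea-comb: (27 − 25.5)² / 25.5 = 0.0882
  clean-shank single-comb: (10 − 8.5)² / 8.5 = 0.2647
χ² = 0.1601 + 0.0098 + 0.0882 + 0.2647 = 0.5228 ≈ 0.523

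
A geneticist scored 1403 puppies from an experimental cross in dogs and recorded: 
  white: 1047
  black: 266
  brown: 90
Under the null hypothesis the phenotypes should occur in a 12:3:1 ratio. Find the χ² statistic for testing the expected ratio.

Under the 12:3:1 hypothesis (Σ ratio = 16, N = 1403):
  white: 1403 × 12/16 = 1052.25
  black: 1403 × 3/16 = 263.0625
  brown: 1403 × 1/16 = 87.6875
χ² = Σ (O − E)² / E
  white: (1047 − 1052.25)² / 1052.25 = 0.0262
  black: (266 − 263.0625)² / 263.0625 = 0.0328
  brown: (90 − 87.6875)² / 87.6875 = 0.0610
χ² = 0.0262 + 0.0328 + 0.0610 = 0.120

0.120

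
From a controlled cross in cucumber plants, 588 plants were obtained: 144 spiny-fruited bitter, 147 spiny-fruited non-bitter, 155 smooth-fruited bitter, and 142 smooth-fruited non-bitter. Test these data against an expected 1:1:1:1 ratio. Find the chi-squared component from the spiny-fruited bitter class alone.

0.061

The 1:1:1:1 ratio has 4 parts, so with N = 588 the expected counts are:
  spiny-fruited bitter: 588 × 1/4 = 147
  spiny-fruited non-bitter: 588 × 1/4 = 147
  smooth-fruited bitter: 588 × 1/4 = 147
  smooth-fruited non-bitter: 588 × 1/4 = 147
Contribution of spiny-fruited bitter: (144 − 147)² / 147 = 0.0612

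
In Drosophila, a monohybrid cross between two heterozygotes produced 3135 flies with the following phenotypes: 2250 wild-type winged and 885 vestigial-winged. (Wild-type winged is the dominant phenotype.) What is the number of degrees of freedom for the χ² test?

1

For a monohybrid cross between heterozygotes with complete dominance, the expected phenotypic ratio is 3:1.
A goodness-of-fit test with 2 phenotype classes has df = 2 − 1 = 1.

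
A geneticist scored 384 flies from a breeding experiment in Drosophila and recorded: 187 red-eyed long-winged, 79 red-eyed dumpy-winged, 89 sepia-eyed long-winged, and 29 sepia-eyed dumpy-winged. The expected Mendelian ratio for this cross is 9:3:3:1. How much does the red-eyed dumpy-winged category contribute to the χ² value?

0.681

Under the 9:3:3:1 hypothesis (Σ ratio = 16, N = 384):
  red-eyed long-winged: 384 × 9/16 = 216
  red-eyed dumpy-winged: 384 × 3/16 = 72
  sepia-eyed long-winged: 384 × 3/16 = 72
  sepia-eyed dumpy-winged: 384 × 1/16 = 24
Contribution of red-eyed dumpy-winged: (79 − 72)² / 72 = 0.6806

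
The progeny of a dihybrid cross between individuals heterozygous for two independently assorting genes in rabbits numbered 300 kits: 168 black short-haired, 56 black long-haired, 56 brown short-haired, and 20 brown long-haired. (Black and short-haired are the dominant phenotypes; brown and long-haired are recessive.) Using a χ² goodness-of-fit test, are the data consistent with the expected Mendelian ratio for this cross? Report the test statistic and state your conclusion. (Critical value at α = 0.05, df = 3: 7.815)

0.089; consistent

A dihybrid F₂ with independent assortment and complete dominance at both loci gives a 9:3:3:1 phenotypic ratio.
Expected counts for N = 300 under a 9:3:3:1 ratio (total parts = 16):
  black short-haired: 300 × 9/16 = 168.75
  black long-haired: 300 × 3/16 = 56.25
  brown short-haired: 300 × 3/16 = 56.25
  brown long-haired: 300 × 1/16 = 18.75
χ² = Σ (O − E)² / E
  black short-haired: (168 − 168.75)² / 168.75 = 0.0033
  black long-haired: (56 − 56.25)² / 56.25 = 0.0011
  brown short-haired: (56 − 56.25)² / 56.25 = 0.0011
  brown long-haired: (20 − 18.75)² / 18.75 = 0.0833
χ² = 0.0033 + 0.0011 + 0.0011 + 0.0833 = 0.0888 ≈ 0.089
Degrees of freedom = 4 − 1 = 3; critical value at α = 0.05 is 7.815.
Since 0.089 < 7.815, we fail to reject the null hypothesis — the data are consistent with the 9:3:3:1 ratio.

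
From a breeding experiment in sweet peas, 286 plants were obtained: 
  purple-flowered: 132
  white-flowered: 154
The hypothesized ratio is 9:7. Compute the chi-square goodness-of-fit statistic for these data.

11.846

Under the 9:7 hypothesis (Σ ratio = 16, N = 286):
  purple-flowered: 286 × 9/16 = 160.875
  white-flowered: 286 × 7/16 = 125.125
χ² = Σ (O − E)² / E
  purple-flowered: (132 − 160.875)² / 160.875 = 5.1827
  white-flowered: (154 − 125.125)² / 125.125 = 6.6635
χ² = 5.1827 + 6.6635 = 11.8462 ≈ 11.846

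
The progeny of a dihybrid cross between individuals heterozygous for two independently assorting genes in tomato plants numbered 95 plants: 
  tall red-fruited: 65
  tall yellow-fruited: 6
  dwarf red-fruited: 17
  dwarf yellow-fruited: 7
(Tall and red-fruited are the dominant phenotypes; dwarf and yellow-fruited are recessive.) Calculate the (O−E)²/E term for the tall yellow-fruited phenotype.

7.834

A dihybrid F₂ with independent assortment and complete dominance at both loci gives a 9:3:3:1 phenotypic ratio.
Total ratio parts = 16. Expected numbers out of 95:
  tall red-fruited: 95 × 9/16 = 53.4375
  tall yellow-fruited: 95 × 3/16 = 17.8125
  dwarf red-fruited: 95 × 3/16 = 17.8125
  dwarf yellow-fruited: 95 × 1/16 = 5.9375
Contribution of tall yellow-fruited: (6 − 17.8125)² / 17.8125 = 7.8336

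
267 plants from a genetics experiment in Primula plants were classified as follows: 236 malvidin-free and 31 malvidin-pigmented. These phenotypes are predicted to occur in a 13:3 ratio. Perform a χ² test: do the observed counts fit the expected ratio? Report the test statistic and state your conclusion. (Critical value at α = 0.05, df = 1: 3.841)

The 13:3 ratio has 16 parts, so with N = 267 the expected counts are:
  malvidin-free: 267 × 13/16 = 216.9375
  malvidin-pigmented: 267 × 3/16 = 50.0625
χ² = Σ (O − E)² / E
  malvidin-free: (236 − 216.9375)² / 216.9375 = 1.6750
  malvidin-pigmented: (31 − 50.0625)² / 50.0625 = 7.2585
χ² = 1.6750 + 7.2585 = 8.9335 ≈ 8.934
Degrees of freedom = 2 − 1 = 1; critical value at α = 0.05 is 3.841.
Since 8.934 > 3.841, we reject the null hypothesis — the data do not fit the 13:3 ratio.

8.934; not consistent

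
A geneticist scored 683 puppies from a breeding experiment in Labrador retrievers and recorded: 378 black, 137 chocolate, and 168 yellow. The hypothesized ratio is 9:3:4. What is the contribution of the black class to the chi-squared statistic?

Under the 9:3:4 hypothesis (Σ ratio = 16, N = 683):
  black: 683 × 9/16 = 384.1875
  chocolate: 683 × 3/16 = 128.0625
  yellow: 683 × 4/16 = 170.75
Contribution of black: (378 − 384.1875)² / 384.1875 = 0.0997

0.100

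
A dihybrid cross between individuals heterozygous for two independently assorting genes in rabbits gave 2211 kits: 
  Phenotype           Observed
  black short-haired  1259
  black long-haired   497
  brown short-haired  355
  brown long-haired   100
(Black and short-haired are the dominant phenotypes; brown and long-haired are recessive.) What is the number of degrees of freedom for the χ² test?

3

A dihybrid F₂ with independent assortment and complete dominance at both loci gives a 9:3:3:1 phenotypic ratio.
A goodness-of-fit test with 4 phenotype classes has df = 4 − 1 = 3.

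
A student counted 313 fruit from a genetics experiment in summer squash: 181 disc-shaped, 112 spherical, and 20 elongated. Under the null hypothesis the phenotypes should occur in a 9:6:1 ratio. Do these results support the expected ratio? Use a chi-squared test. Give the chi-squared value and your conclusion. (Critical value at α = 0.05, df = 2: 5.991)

The 9:6:1 ratio has 16 parts, so with N = 313 the expected counts are:
  disc-shaped: 313 × 9/16 = 176.0625
  spherical: 313 × 6/16 = 117.375
  elongated: 313 × 1/16 = 19.5625
χ² = Σ (O − E)² / E
  disc-shaped: (181 − 176.0625)² / 176.0625 = 0.1385
  spherical: (112 − 117.375)² / 117.375 = 0.2461
  elongated: (20 − 19.5625)² / 19.5625 = 0.0098
χ² = 0.1385 + 0.2461 + 0.0098 = 0.3944 ≈ 0.394
Degrees of freedom = 3 − 1 = 2; critical value at α = 0.05 is 5.991.
Since 0.394 < 5.991, we fail to reject the null hypothesis — the data are consistent with the 9:6:1 ratio.

0.394; consistent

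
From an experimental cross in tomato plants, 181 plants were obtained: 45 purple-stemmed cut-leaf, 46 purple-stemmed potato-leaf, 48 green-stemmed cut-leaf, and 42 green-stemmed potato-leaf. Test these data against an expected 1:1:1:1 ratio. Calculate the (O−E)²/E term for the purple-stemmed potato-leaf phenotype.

Total ratio parts = 4. Expected numbers out of 181:
  purple-stemmed cut-leaf: 181 × 1/4 = 45.25
  purple-stemmed potato-leaf: 181 × 1/4 = 45.25
  green-stemmed cut-leaf: 181 × 1/4 = 45.25
  green-stemmed potato-leaf: 181 × 1/4 = 45.25
Contribution of purple-stemmed potato-leaf: (46 − 45.25)² / 45.25 = 0.0124

0.012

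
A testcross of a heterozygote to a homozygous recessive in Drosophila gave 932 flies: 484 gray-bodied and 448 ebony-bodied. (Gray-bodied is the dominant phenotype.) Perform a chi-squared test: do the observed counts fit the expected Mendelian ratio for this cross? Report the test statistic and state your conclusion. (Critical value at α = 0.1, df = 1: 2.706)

A testcross of a heterozygote (Aa × aa) gives a 1:1 phenotypic ratio.
Total ratio parts = 2. Expected numbers out of 932:
  gray-bodied: 932 × 1/2 = 466
  ebony-bodied: 932 × 1/2 = 466
χ² = Σ (O − E)² / E
  gray-bodied: (484 − 466)² / 466 = 0.6953
  ebony-bodied: (448 − 466)² / 466 = 0.6953
χ² = 0.6953 + 0.6953 = 1.3906 ≈ 1.391
Degrees of freedom = 2 − 1 = 1; critical value at α = 0.1 is 2.706.
Since 1.391 < 2.706, we fail to reject the null hypothesis — the data are consistent with the 1:1 ratio.

1.391; consistent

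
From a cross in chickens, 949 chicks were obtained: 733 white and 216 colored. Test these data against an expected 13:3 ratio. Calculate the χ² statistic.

10.021

The 13:3 ratio has 16 parts, so with N = 949 the expected counts are:
  white: 949 × 13/16 = 771.0625
  colored: 949 × 3/16 = 177.9375
χ² = Σ (O − E)² / E
  white: (733 − 771.0625)² / 771.0625 = 1.8789
  colored: (216 − 177.9375)² / 177.9375 = 8.1419
χ² = 1.8789 + 8.1419 = 10.0208 ≈ 10.021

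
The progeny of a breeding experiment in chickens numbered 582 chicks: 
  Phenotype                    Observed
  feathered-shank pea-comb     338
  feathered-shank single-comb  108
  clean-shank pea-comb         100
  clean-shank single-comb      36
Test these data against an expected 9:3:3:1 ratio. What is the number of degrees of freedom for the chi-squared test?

A goodness-of-fit test with 4 phenotype classes has df = 4 − 1 = 3.

3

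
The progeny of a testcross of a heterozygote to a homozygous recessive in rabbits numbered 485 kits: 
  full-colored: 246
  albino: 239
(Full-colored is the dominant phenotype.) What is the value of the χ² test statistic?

A testcross of a heterozygote (Aa × aa) gives a 1:1 phenotypic ratio.
Under the 1:1 hypothesis (Σ ratio = 2, N = 485):
  full-colored: 485 × 1/2 = 242.5
  albino: 485 × 1/2 = 242.5
χ² = Σ (O − E)² / E
  full-colored: (246 − 242.5)² / 242.5 = 0.0505
  albino: (239 − 242.5)² / 242.5 = 0.0505
χ² = 0.0505 + 0.0505 = 0.101

0.101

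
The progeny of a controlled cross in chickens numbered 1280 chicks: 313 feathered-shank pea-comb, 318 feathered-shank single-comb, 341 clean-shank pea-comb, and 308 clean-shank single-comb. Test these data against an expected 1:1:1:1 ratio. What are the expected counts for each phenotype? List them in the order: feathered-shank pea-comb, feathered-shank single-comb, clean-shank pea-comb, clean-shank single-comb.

320, 320, 320, 320

Expected counts for N = 1280 under a 1:1:1:1 ratio (total parts = 4):
  feathered-shank pea-comb: 1280 × 1/4 = 320
  feathered-shank single-comb: 1280 × 1/4 = 320
  clean-shank pea-comb: 1280 × 1/4 = 320
  clean-shank single-comb: 1280 × 1/4 = 320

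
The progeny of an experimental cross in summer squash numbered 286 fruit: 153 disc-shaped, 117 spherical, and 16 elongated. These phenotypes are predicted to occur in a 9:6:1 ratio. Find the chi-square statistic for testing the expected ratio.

1.469

The 9:6:1 ratio has 16 parts, so with N = 286 the expected counts are:
  disc-shaped: 286 × 9/16 = 160.875
  spherical: 286 × 6/16 = 107.25
  elongated: 286 × 1/16 = 17.875
χ² = Σ (O − E)² / E
  disc-shaped: (153 − 160.875)² / 160.875 = 0.3855
  spherical: (117 − 107.25)² / 107.25 = 0.8864
  elongated: (16 − 17.875)² / 17.875 = 0.1967
χ² = 0.3855 + 0.8864 + 0.1967 = 1.4686 ≈ 1.469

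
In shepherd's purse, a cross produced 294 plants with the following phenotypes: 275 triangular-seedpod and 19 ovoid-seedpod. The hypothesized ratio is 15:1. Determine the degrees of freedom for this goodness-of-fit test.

1

A goodness-of-fit test with 2 phenotype classes has df = 2 − 1 = 1.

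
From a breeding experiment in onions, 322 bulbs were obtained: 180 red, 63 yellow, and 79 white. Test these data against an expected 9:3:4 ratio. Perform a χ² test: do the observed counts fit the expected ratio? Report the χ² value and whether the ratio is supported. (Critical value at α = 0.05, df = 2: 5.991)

Under the 9:3:4 hypothesis (Σ ratio = 16, N = 322):
  red: 322 × 9/16 = 181.125
  yellow: 322 × 3/16 = 60.375
  white: 322 × 4/16 = 80.5
χ² = Σ (O − E)² / E
  red: (180 − 181.125)² / 181.125 = 0.0070
  yellow: (63 − 60.375)² / 60.375 = 0.1141
  white: (79 − 80.5)² / 80.5 = 0.0280
χ² = 0.0070 + 0.1141 + 0.0280 = 0.1491 ≈ 0.149
Degrees of freedom = 3 − 1 = 2; critical value at α = 0.05 is 5.991.
Since 0.149 < 5.991, we fail to reject the null hypothesis — the data are consistent with the 9:3:4 ratio.

0.149; consistent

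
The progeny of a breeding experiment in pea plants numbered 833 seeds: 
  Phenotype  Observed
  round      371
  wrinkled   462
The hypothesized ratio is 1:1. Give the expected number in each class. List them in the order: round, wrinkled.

Expected counts for N = 833 under a 1:1 ratio (total parts = 2):
  round: 833 × 1/2 = 416.5
  wrinkled: 833 × 1/2 = 416.5

416.5, 416.5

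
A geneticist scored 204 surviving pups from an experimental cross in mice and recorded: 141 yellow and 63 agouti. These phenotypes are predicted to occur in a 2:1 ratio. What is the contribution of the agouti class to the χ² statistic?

0.368

Under the 2:1 hypothesis (Σ ratio = 3, N = 204):
  yellow: 204 × 2/3 = 136
  agouti: 204 × 1/3 = 68
Contribution of agouti: (63 − 68)² / 68 = 0.3676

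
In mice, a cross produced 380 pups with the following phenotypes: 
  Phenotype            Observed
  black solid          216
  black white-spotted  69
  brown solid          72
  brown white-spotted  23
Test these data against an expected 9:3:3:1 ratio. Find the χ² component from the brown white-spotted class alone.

Total ratio parts = 16. Expected numbers out of 380:
  black solid: 380 × 9/16 = 213.75
  black white-spotted: 380 × 3/16 = 71.25
  brown solid: 380 × 3/16 = 71.25
  brown white-spotted: 380 × 1/16 = 23.75
Contribution of brown white-spotted: (23 − 23.75)² / 23.75 = 0.0237

0.024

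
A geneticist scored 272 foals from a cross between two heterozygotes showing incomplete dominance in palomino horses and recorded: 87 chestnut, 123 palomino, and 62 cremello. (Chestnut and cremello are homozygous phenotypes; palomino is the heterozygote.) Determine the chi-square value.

With incomplete dominance, a heterozygote × heterozygote cross gives a 1:2:1 phenotypic ratio.
The 1:2:1 ratio has 4 parts, so with N = 272 the expected counts are:
  chestnut: 272 × 1/4 = 68
  palomino: 272 × 2/4 = 136
  cremello: 272 × 1/4 = 68
χ² = Σ (O − E)² / E
  chestnut: (87 − 68)² / 68 = 5.3088
  palomino: (123 − 136)² / 136 = 1.2426
  cremello: (62 − 68)² / 68 = 0.5294
χ² = 5.3088 + 1.2426 + 0.5294 = 7.0808 ≈ 7.081

7.081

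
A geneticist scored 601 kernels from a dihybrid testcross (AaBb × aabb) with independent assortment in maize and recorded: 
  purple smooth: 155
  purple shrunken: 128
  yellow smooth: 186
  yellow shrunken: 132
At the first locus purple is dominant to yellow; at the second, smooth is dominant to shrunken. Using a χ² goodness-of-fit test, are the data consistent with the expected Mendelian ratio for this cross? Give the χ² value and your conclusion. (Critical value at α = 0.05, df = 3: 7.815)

A dihybrid testcross with independent assortment gives a 1:1:1:1 ratio.
Expected counts for N = 601 under a 1:1:1:1 ratio (total parts = 4):
  purple smooth: 601 × 1/4 = 150.25
  purple shrunken: 601 × 1/4 = 150.25
  yellow smooth: 601 × 1/4 = 150.25
  yellow shrunken: 601 × 1/4 = 150.25
χ² = Σ (O − E)² / E
  purple smooth: (155 − 150.25)² / 150.25 = 0.1502
  purple shrunken: (128 − 150.25)² / 150.25 = 3.2949
  yellow smooth: (186 − 150.25)² / 150.25 = 8.5062
  yellow shrunken: (132 − 150.25)² / 150.25 = 2.2167
χ² = 0.1502 + 3.2949 + 8.5062 + 2.2167 = 14.168
Degrees of freedom = 4 − 1 = 3; critical value at α = 0.05 is 7.815.
Since 14.168 > 7.815, we reject the null hypothesis — the data do not fit the 1:1:1:1 ratio.

14.168; not consistent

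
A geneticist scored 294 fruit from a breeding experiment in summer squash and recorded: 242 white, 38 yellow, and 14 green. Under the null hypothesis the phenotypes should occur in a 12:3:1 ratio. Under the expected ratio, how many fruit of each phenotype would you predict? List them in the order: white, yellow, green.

220.5, 55.125, 18.375

Under the 12:3:1 hypothesis (Σ ratio = 16, N = 294):
  white: 294 × 12/16 = 220.5
  yellow: 294 × 3/16 = 55.125
  green: 294 × 1/16 = 18.375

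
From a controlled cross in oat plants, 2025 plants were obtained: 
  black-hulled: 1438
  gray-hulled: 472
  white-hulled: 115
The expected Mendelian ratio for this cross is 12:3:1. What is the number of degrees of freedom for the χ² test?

A goodness-of-fit test with 3 phenotype classes has df = 3 − 1 = 2.

2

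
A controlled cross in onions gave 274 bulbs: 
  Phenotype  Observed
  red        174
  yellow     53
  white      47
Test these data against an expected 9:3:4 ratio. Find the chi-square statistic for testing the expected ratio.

Total ratio parts = 16. Expected numbers out of 274:
  red: 274 × 9/16 = 154.125
  yellow: 274 × 3/16 = 51.375
  white: 274 × 4/16 = 68.5
χ² = Σ (O − E)² / E
  red: (174 − 154.125)² / 154.125 = 2.5630
  yellow: (53 − 51.375)² / 51.375 = 0.0514
  white: (47 − 68.5)² / 68.5 = 6.7482
χ² = 2.5630 + 0.0514 + 6.7482 = 9.3626 ≈ 9.363

9.363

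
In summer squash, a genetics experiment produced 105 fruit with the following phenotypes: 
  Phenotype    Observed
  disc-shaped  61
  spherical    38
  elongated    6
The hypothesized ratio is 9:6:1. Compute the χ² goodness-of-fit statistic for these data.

Under the 9:6:1 hypothesis (Σ ratio = 16, N = 105):
  disc-shaped: 105 × 9/16 = 59.0625
  spherical: 105 × 6/16 = 39.375
  elongated: 105 × 1/16 = 6.5625
χ² = Σ (O − E)² / E
  disc-shaped: (61 − 59.0625)² / 59.0625 = 0.0636
  spherical: (38 − 39.375)² / 39.375 = 0.0480
  elongated: (6 − 6.5625)² / 6.5625 = 0.0482
χ² = 0.0636 + 0.0480 + 0.0482 = 0.1598 ≈ 0.160

0.160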